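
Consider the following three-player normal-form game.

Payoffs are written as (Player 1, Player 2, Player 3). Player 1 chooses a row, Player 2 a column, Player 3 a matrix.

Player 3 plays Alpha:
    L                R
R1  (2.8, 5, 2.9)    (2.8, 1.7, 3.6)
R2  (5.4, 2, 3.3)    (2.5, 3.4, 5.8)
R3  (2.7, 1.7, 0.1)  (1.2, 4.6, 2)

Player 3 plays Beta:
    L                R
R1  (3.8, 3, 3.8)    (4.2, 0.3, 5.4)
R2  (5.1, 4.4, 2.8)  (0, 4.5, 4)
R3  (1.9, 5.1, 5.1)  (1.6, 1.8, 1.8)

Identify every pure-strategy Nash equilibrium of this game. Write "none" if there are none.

Player 1 against (L, Alpha): payoffs 2.8, 5.4, 2.7 → best response R2.
Player 1 against (L, Beta): payoffs 3.8, 5.1, 1.9 → best response R2.
Player 1 against (R, Alpha): payoffs 2.8, 2.5, 1.2 → best response R1.
Player 1 against (R, Beta): payoffs 4.2, 0, 1.6 → best response R1.
Player 2 against (R1, Alpha): payoffs 5, 1.7 → best response L.
Player 2 against (R1, Beta): payoffs 3, 0.3 → best response L.
Player 2 against (R2, Alpha): payoffs 2, 3.4 → best response R.
Player 2 against (R2, Beta): payoffs 4.4, 4.5 → best response R.
Player 2 against (R3, Alpha): payoffs 1.7, 4.6 → best response R.
Player 2 against (R3, Beta): payoffs 5.1, 1.8 → best response L.
Player 3 against (R1, L): payoffs 2.9, 3.8 → best response Beta.
Player 3 against (R1, R): payoffs 3.6, 5.4 → best response Beta.
Player 3 against (R2, L): payoffs 3.3, 2.8 → best response Alpha.
Player 3 against (R2, R): payoffs 5.8, 4 → best response Alpha.
Player 3 against (R3, L): payoffs 0.1, 5.1 → best response Beta.
Player 3 against (R3, R): payoffs 2, 1.8 → best response Alpha.
No profile is a mutual best response for all players.

none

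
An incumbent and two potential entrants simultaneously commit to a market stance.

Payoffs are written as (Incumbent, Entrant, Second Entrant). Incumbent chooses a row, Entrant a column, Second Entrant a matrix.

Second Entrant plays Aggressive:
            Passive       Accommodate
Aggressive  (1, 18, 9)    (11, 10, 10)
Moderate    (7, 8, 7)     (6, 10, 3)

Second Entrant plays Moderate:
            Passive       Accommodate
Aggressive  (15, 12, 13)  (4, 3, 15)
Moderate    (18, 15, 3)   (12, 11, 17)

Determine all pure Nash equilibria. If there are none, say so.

This game has no pure Nash equilibrium.

For each player, find the best response to each opponent profile; mutual best responses are the pure NE.
Incumbent against (Passive, Aggressive): payoffs 1, 7 → best response Moderate.
Incumbent against (Passive, Moderate): payoffs 15, 18 → best response Moderate.
Incumbent against (Accommodate, Aggressive): payoffs 11, 6 → best response Aggressive.
Incumbent against (Accommodate, Moderate): payoffs 4, 12 → best response Moderate.
Entrant against (Aggressive, Aggressive): payoffs 18, 10 → best response Passive.
Entrant against (Aggressive, Moderate): payoffs 12, 3 → best response Passive.
Entrant against (Moderate, Aggressive): payoffs 8, 10 → best response Accommodate.
Entrant against (Moderate, Moderate): payoffs 15, 11 → best response Passive.
Second Entrant against (Aggressive, Passive): payoffs 9, 13 → best response Moderate.
Second Entrant against (Aggressive, Accommodate): payoffs 10, 15 → best response Moderate.
Second Entrant against (Moderate, Passive): payoffs 7, 3 → best response Aggressive.
Second Entrant against (Moderate, Accommodate): payoffs 3, 17 → best response Moderate.
No profile is a mutual best response for all players.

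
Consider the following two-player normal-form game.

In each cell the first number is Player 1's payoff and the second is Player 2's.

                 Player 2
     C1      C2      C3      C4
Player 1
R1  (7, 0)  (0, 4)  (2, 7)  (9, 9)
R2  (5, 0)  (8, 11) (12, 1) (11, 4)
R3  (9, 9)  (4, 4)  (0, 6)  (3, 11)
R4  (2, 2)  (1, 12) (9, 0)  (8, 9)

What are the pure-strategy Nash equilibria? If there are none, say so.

(R1, C1): Player 1 can switch to R3 (7 → 9). Not NE.
(R1, C2): Player 1 can switch to R2 (0 → 8). Not NE.
(R1, C3): Player 1 can switch to R2 (2 → 12). Not NE.
(R1, C4): Player 1 can switch to R2 (9 → 11). Not NE.
(R2, C1): Player 1 can switch to R1 (5 → 7). Not NE.
(R2, C2): Player 1 gets 8, best alternative 4; Player 2 gets 11, best alternative 4. No profitable deviation — NE.
(R2, C3): Player 2 can switch to C2 (1 → 11). Not NE.
(R2, C4): Player 2 can switch to C2 (4 → 11). Not NE.
(R3, C1): Player 2 can switch to C4 (9 → 11). Not NE.
(The remaining 7 profiles each have a profitable deviation by the same check.)

Pure NE: (R2, C2)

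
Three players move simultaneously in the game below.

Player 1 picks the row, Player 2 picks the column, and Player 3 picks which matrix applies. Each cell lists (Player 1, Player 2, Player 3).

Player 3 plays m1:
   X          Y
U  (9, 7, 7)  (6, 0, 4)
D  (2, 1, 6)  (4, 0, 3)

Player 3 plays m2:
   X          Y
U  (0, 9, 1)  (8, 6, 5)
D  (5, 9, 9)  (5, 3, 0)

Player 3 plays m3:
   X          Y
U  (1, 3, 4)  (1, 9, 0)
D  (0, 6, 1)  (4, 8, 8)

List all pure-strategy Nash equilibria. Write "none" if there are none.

Pure-strategy Nash equilibria: (U, X, m1), (D, X, m2), (D, Y, m3)

(U, X, m1): Player 1 gets 9, best alternative 2; Player 2 gets 7, best alternative 0; Player 3 gets 7, best alternative 4. No profitable deviation — NE.
(U, X, m2): Player 1 can switch to D (0 → 5). Not NE.
(U, X, m3): Player 2 can switch to Y (3 → 9). Not NE.
(U, Y, m1): Player 2 can switch to X (0 → 7). Not NE.
(U, Y, m2): Player 2 can switch to X (6 → 9). Not NE.
(U, Y, m3): Player 1 can switch to D (1 → 4). Not NE.
(D, X, m1): Player 1 can switch to U (2 → 9). Not NE.
(D, X, m2): Player 1 gets 5, best alternative 0; Player 2 gets 9, best alternative 3; Player 3 gets 9, best alternative 6. No profitable deviation — NE.
(D, X, m3): Player 1 can switch to U (0 → 1). Not NE.
(D, Y, m1): Player 1 can switch to U (4 → 6). Not NE.
(D, Y, m2): Player 1 can switch to U (5 → 8). Not NE.
(D, Y, m3): Player 1 gets 4, best alternative 1; Player 2 gets 8, best alternative 6; Player 3 gets 8, best alternative 3. No profitable deviation — NE.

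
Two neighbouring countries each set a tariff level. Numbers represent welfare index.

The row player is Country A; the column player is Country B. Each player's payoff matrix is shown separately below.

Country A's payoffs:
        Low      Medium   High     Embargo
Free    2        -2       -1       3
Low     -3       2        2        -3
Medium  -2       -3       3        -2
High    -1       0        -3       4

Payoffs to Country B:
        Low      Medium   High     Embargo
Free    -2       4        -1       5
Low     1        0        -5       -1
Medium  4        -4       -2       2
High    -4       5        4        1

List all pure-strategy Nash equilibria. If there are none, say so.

No pure-strategy Nash equilibrium.

Check each profile: it is a Nash equilibrium iff no player can strictly gain by switching unilaterally.
(Free, Low): Country B can switch to Medium (-2 → 4). Not NE.
(Free, Medium): Country A can switch to Low (-2 → 2). Not NE.
(Free, High): Country A can switch to Low (-1 → 2). Not NE.
(Free, Embargo): Country A can switch to High (3 → 4). Not NE.
(Low, Low): Country A can switch to Free (-3 → 2). Not NE.
(Low, Medium): Country B can switch to Low (0 → 1). Not NE.
(The remaining 10 profiles each have a profitable deviation by the same check.)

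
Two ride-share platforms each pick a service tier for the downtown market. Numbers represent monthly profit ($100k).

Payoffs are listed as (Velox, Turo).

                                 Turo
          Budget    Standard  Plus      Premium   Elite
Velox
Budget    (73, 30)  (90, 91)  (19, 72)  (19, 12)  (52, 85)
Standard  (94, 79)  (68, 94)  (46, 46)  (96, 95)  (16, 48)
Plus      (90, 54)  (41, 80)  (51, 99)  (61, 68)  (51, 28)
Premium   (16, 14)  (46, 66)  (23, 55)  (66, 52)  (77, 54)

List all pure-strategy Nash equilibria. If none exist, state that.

(Budget, Standard); (Standard, Premium); (Plus, Plus)

(Budget, Budget): Velox can switch to Standard (73 → 94). Not NE.
(Budget, Standard): Velox gets 90, best alternative 68; Turo gets 91, best alternative 85. No profitable deviation — NE.
(Budget, Plus): Velox can switch to Standard (19 → 46). Not NE.
(Budget, Premium): Velox can switch to Standard (19 → 96). Not NE.
(Budget, Elite): Velox can switch to Premium (52 → 77). Not NE.
(Standard, Budget): Turo can switch to Standard (79 → 94). Not NE.
(Standard, Standard): Velox can switch to Budget (68 → 90). Not NE.
(Standard, Plus): Velox can switch to Plus (46 → 51). Not NE.
(Standard, Premium): Velox gets 96, best alternative 66; Turo gets 95, best alternative 94. No profitable deviation — NE.
(Standard, Elite): Velox can switch to Budget (16 → 52). Not NE.
(Plus, Budget): Velox can switch to Standard (90 → 94). Not NE.
(Plus, Standard): Velox can switch to Budget (41 → 90). Not NE.
(Plus, Plus): Velox gets 51, best alternative 46; Turo gets 99, best alternative 80. No profitable deviation — NE.
(Plus, Premium): Velox can switch to Standard (61 → 96). Not NE.
(Plus, Elite): Velox can switch to Budget (51 → 52). Not NE.
(The remaining 5 profiles each have a profitable deviation by the same check.)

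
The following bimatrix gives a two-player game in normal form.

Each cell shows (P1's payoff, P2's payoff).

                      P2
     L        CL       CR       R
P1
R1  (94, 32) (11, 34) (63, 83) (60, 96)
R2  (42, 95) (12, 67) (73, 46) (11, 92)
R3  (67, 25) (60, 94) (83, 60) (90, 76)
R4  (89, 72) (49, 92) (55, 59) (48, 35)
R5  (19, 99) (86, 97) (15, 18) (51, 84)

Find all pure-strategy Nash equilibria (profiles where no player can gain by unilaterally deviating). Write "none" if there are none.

(R1, L): P2 can switch to CL (32 → 34). Not NE.
(R1, CL): P1 can switch to R2 (11 → 12). Not NE.
(R1, CR): P1 can switch to R2 (63 → 73). Not NE.
(R1, R): P1 can switch to R3 (60 → 90). Not NE.
(R2, L): P1 can switch to R1 (42 → 94). Not NE.
(R2, CL): P1 can switch to R3 (12 → 60). Not NE.
(R2, CR): P1 can switch to R3 (73 → 83). Not NE.
(R2, R): P1 can switch to R1 (11 → 60). Not NE.
(The remaining 12 profiles each have a profitable deviation by the same check.)

none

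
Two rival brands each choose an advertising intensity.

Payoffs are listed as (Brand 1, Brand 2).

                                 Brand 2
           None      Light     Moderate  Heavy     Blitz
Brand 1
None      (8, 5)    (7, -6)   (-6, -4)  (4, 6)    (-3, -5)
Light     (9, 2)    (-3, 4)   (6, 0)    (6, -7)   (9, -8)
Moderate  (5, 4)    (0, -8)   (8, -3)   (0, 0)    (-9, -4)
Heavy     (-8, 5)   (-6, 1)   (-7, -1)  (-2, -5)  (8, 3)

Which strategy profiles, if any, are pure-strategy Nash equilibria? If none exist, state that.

Mark each player's best response to every combination of opponents' strategies; a profile where every player is best-responding is a pure Nash equilibrium.
Brand 1 against None: payoffs 8, 9, 5, -8 → best response Light.
Brand 1 against Light: payoffs 7, -3, 0, -6 → best response None.
Brand 1 against Moderate: payoffs -6, 6, 8, -7 → best response Moderate.
Brand 1 against Heavy: payoffs 4, 6, 0, -2 → best response Light.
Brand 1 against Blitz: payoffs -3, 9, -9, 8 → best response Light.
Brand 2 against None: payoffs 5, -6, -4, 6, -5 → best response Heavy.
Brand 2 against Light: payoffs 2, 4, 0, -7, -8 → best response Light.
Brand 2 against Moderate: payoffs 4, -8, -3, 0, -4 → best response None.
Brand 2 against Heavy: payoffs 5, 1, -1, -5, 3 → best response None.
No profile is a mutual best response for all players.

This game has no pure Nash equilibrium.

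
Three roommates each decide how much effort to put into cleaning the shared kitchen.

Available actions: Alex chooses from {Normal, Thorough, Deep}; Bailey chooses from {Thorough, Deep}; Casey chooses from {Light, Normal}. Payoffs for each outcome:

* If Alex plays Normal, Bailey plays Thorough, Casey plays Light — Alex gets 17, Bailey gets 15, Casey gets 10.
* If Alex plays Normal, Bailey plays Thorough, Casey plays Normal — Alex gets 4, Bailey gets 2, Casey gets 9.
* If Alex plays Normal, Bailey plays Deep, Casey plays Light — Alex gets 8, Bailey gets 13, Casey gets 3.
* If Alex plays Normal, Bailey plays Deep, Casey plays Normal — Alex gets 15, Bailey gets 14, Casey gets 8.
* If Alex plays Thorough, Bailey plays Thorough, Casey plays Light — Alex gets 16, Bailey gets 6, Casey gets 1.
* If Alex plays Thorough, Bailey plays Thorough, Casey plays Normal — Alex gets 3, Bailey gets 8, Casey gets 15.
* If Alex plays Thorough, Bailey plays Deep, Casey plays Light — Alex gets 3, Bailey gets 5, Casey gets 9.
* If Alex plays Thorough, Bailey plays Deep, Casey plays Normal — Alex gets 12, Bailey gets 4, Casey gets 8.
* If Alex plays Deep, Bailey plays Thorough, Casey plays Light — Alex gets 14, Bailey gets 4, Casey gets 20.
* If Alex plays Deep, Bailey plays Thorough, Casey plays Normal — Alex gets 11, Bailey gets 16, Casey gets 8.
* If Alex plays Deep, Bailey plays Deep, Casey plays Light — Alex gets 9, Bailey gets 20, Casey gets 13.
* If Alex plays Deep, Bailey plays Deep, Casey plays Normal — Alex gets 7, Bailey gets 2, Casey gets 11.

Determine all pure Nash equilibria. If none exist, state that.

(Normal, Thorough, Light) and (Normal, Deep, Normal) and (Deep, Deep, Light)

For each player, find the best response to each opponent profile; mutual best responses are the pure NE.
Alex against (Thorough, Light): payoffs 17, 16, 14 → best response Normal.
Alex against (Thorough, Normal): payoffs 4, 3, 11 → best response Deep.
Alex against (Deep, Light): payoffs 8, 3, 9 → best response Deep.
Alex against (Deep, Normal): payoffs 15, 12, 7 → best response Normal.
Bailey against (Normal, Light): payoffs 15, 13 → best response Thorough.
Bailey against (Normal, Normal): payoffs 2, 14 → best response Deep.
Bailey against (Thorough, Light): payoffs 6, 5 → best response Thorough.
Bailey against (Thorough, Normal): payoffs 8, 4 → best response Thorough.
Bailey against (Deep, Light): payoffs 4, 20 → best response Deep.
Bailey against (Deep, Normal): payoffs 16, 2 → best response Thorough.
Casey against (Normal, Thorough): payoffs 10, 9 → best response Light.
Casey against (Normal, Deep): payoffs 3, 8 → best response Normal.
Casey against (Thorough, Thorough): payoffs 1, 15 → best response Normal.
Casey against (Thorough, Deep): payoffs 9, 8 → best response Light.
Casey against (Deep, Thorough): payoffs 20, 8 → best response Light.
Casey against (Deep, Deep): payoffs 13, 11 → best response Light.
Mutual best responses: (Normal, Thorough, Light); (Normal, Deep, Normal); (Deep, Deep, Light).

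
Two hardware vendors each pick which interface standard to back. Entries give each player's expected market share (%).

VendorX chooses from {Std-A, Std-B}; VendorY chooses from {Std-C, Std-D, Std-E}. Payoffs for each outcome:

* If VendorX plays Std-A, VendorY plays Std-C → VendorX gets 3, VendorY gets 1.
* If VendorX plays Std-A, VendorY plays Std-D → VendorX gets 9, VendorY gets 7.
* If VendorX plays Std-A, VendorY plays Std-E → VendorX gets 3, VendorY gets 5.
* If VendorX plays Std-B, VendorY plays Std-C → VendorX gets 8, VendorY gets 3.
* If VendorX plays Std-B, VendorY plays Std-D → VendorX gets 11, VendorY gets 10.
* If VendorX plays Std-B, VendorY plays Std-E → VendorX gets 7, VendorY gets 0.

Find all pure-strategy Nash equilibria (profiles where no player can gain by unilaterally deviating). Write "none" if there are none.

The unique pure-strategy Nash equilibrium is (Std-B, Std-D).

VendorX against Std-C: payoffs 3, 8 → best response Std-B.
VendorX against Std-D: payoffs 9, 11 → best response Std-B.
VendorX against Std-E: payoffs 3, 7 → best response Std-B.
VendorY against Std-A: payoffs 1, 7, 5 → best response Std-D.
VendorY against Std-B: payoffs 3, 10, 0 → best response Std-D.
Mutual best responses: (Std-B, Std-D).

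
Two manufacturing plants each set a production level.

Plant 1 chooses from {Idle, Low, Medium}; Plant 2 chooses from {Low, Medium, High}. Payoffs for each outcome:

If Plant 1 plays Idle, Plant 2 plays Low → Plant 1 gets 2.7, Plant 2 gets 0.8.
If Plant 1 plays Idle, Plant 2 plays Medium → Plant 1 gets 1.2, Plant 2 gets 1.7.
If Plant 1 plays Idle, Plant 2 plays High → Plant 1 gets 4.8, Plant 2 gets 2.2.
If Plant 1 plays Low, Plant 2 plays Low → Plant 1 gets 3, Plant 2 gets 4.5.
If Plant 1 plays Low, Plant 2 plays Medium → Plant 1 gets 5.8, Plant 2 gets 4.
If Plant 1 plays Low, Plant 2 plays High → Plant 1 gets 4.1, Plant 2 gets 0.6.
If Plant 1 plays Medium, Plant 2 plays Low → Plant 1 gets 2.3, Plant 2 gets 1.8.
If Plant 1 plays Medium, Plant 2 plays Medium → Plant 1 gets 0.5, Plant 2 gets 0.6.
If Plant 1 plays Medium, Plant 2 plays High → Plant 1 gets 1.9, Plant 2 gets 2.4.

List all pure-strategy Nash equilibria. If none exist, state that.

Pure-strategy Nash equilibria: (Idle, High); (Low, Low)

(Idle, Low): Plant 1 can switch to Low (2.7 → 3). Not NE.
(Idle, Medium): Plant 1 can switch to Low (1.2 → 5.8). Not NE.
(Idle, High): Plant 1 gets 4.8, best alternative 4.1; Plant 2 gets 2.2, best alternative 1.7. No profitable deviation — NE.
(Low, Low): Plant 1 gets 3, best alternative 2.7; Plant 2 gets 4.5, best alternative 4. No profitable deviation — NE.
(Low, Medium): Plant 2 can switch to Low (4 → 4.5). Not NE.
(Low, High): Plant 1 can switch to Idle (4.1 → 4.8). Not NE.
(Medium, Low): Plant 1 can switch to Idle (2.3 → 2.7). Not NE.
(Medium, Medium): Plant 1 can switch to Idle (0.5 → 1.2). Not NE.
(Medium, High): Plant 1 can switch to Idle (1.9 → 4.8). Not NE.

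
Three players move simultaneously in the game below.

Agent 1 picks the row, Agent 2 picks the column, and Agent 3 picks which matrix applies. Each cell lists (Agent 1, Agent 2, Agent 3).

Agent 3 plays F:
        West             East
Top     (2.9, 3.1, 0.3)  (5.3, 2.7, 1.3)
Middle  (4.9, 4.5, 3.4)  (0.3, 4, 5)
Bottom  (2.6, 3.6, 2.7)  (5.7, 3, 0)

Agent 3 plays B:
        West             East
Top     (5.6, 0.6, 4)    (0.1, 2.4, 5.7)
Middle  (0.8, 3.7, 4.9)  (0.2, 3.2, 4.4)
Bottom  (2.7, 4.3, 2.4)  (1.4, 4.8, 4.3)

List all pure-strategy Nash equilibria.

Agent 1 against (West, F): payoffs 2.9, 4.9, 2.6 → best response Middle.
Agent 1 against (West, B): payoffs 5.6, 0.8, 2.7 → best response Top.
Agent 1 against (East, F): payoffs 5.3, 0.3, 5.7 → best response Bottom.
Agent 1 against (East, B): payoffs 0.1, 0.2, 1.4 → best response Bottom.
Agent 2 against (Top, F): payoffs 3.1, 2.7 → best response West.
Agent 2 against (Top, B): payoffs 0.6, 2.4 → best response East.
Agent 2 against (Middle, F): payoffs 4.5, 4 → best response West.
Agent 2 against (Middle, B): payoffs 3.7, 3.2 → best response West.
Agent 2 against (Bottom, F): payoffs 3.6, 3 → best response West.
Agent 2 against (Bottom, B): payoffs 4.3, 4.8 → best response East.
Agent 3 against (Top, West): payoffs 0.3, 4 → best response B.
Agent 3 against (Top, East): payoffs 1.3, 5.7 → best response B.
Agent 3 against (Middle, West): payoffs 3.4, 4.9 → best response B.
Agent 3 against (Middle, East): payoffs 5, 4.4 → best response F.
Agent 3 against (Bottom, West): payoffs 2.7, 2.4 → best response F.
Agent 3 against (Bottom, East): payoffs 0, 4.3 → best response B.
Mutual best responses: (Bottom, East, B).

(Bottom, East, B)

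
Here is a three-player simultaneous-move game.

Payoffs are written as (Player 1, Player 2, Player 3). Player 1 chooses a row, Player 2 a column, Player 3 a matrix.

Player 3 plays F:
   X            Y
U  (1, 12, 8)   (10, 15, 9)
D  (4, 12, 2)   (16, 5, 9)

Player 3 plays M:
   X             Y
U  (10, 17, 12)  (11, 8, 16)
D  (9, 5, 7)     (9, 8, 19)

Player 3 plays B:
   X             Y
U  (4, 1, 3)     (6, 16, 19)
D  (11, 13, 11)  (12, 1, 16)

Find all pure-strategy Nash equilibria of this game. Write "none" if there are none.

Player 1 against (X, F): payoffs 1, 4 → best response D.
Player 1 against (X, M): payoffs 10, 9 → best response U.
Player 1 against (X, B): payoffs 4, 11 → best response D.
Player 1 against (Y, F): payoffs 10, 16 → best response D.
Player 1 against (Y, M): payoffs 11, 9 → best response U.
Player 1 against (Y, B): payoffs 6, 12 → best response D.
Player 2 against (U, F): payoffs 12, 15 → best response Y.
Player 2 against (U, M): payoffs 17, 8 → best response X.
Player 2 against (U, B): payoffs 1, 16 → best response Y.
Player 2 against (D, F): payoffs 12, 5 → best response X.
Player 2 against (D, M): payoffs 5, 8 → best response Y.
Player 2 against (D, B): payoffs 13, 1 → best response X.
Player 3 against (U, X): payoffs 8, 12, 3 → best response M.
Player 3 against (U, Y): payoffs 9, 16, 19 → best response B.
Player 3 against (D, X): payoffs 2, 7, 11 → best response B.
Player 3 against (D, Y): payoffs 9, 19, 16 → best response M.
Mutual best responses: (U, X, M); (D, X, B).

Pure-strategy Nash equilibria: (U, X, M) and (D, X, B)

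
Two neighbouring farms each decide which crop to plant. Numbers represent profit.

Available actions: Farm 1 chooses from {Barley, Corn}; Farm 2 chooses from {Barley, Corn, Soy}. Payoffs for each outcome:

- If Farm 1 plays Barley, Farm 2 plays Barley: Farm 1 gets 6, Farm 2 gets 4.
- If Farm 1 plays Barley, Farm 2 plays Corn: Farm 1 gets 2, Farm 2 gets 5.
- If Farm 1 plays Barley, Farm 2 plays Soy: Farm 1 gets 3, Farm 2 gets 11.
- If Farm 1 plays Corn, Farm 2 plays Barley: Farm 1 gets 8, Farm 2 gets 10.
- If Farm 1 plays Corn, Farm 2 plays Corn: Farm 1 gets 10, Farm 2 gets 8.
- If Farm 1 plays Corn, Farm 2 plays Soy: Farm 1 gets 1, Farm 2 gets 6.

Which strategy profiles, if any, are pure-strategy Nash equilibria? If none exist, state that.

The pure Nash equilibria are (Barley, Soy); (Corn, Barley).

Farm 1 against Barley: payoffs 6, 8 → best response Corn.
Farm 1 against Corn: payoffs 2, 10 → best response Corn.
Farm 1 against Soy: payoffs 3, 1 → best response Barley.
Farm 2 against Barley: payoffs 4, 5, 11 → best response Soy.
Farm 2 against Corn: payoffs 10, 8, 6 → best response Barley.
Mutual best responses: (Barley, Soy); (Corn, Barley).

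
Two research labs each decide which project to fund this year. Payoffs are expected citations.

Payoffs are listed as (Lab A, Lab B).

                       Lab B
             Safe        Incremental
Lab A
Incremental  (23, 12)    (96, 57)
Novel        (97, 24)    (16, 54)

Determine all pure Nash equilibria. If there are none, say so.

Pure NE: (Incremental, Incremental)

(Incremental, Safe): Lab A can switch to Novel (23 → 97). Not NE.
(Incremental, Incremental): Lab A gets 96, best alternative 16; Lab B gets 57, best alternative 12. No profitable deviation — NE.
(Novel, Safe): Lab B can switch to Incremental (24 → 54). Not NE.
(Novel, Incremental): Lab A can switch to Incremental (16 → 96). Not NE.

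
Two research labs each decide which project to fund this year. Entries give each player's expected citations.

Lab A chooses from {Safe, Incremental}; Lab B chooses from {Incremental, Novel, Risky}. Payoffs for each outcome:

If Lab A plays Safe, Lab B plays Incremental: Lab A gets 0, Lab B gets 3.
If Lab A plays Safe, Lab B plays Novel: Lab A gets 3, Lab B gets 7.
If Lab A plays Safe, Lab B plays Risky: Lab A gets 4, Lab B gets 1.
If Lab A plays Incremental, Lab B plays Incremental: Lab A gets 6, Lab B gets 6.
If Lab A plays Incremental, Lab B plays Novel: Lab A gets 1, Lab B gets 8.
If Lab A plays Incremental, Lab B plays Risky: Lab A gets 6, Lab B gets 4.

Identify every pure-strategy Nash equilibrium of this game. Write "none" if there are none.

The unique pure-strategy Nash equilibrium is (Safe, Novel).

Mark each player's best response to every combination of opponents' strategies; a profile where every player is best-responding is a pure Nash equilibrium.
Lab A against Incremental: payoffs 0, 6 → best response Incremental.
Lab A against Novel: payoffs 3, 1 → best response Safe.
Lab A against Risky: payoffs 4, 6 → best response Incremental.
Lab B against Safe: payoffs 3, 7, 1 → best response Novel.
Lab B against Incremental: payoffs 6, 8, 4 → best response Novel.
Mutual best responses: (Safe, Novel).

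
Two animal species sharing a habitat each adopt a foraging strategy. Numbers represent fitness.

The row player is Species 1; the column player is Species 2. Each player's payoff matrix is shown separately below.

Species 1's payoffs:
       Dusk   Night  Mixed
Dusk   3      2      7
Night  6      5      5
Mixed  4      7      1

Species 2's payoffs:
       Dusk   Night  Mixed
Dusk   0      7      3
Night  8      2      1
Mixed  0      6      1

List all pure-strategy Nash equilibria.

The pure Nash equilibria are (Night, Dusk), (Mixed, Night).

Species 1 against Dusk: payoffs 3, 6, 4 → best response Night.
Species 1 against Night: payoffs 2, 5, 7 → best response Mixed.
Species 1 against Mixed: payoffs 7, 5, 1 → best response Dusk.
Species 2 against Dusk: payoffs 0, 7, 3 → best response Night.
Species 2 against Night: payoffs 8, 2, 1 → best response Dusk.
Species 2 against Mixed: payoffs 0, 6, 1 → best response Night.
Mutual best responses: (Night, Dusk); (Mixed, Night).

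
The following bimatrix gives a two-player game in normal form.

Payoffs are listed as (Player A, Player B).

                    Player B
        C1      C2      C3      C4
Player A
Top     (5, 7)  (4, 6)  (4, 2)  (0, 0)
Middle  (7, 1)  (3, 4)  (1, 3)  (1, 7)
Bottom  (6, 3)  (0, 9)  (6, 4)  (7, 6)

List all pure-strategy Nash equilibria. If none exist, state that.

No pure-strategy Nash equilibrium.

Player A against C1: payoffs 5, 7, 6 → best response Middle.
Player A against C2: payoffs 4, 3, 0 → best response Top.
Player A against C3: payoffs 4, 1, 6 → best response Bottom.
Player A against C4: payoffs 0, 1, 7 → best response Bottom.
Player B against Top: payoffs 7, 6, 2, 0 → best response C1.
Player B against Middle: payoffs 1, 4, 3, 7 → best response C4.
Player B against Bottom: payoffs 3, 9, 4, 6 → best response C2.
No profile is a mutual best response for all players.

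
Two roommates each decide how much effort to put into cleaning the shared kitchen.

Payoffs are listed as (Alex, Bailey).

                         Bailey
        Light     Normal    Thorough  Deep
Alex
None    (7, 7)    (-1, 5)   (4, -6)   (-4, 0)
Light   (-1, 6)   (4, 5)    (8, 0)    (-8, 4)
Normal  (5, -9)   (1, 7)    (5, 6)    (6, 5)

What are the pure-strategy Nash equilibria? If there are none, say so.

(None, Light)

(None, Light): Alex gets 7, best alternative 5; Bailey gets 7, best alternative 5. No profitable deviation — NE.
(None, Normal): Alex can switch to Light (-1 → 4). Not NE.
(None, Thorough): Alex can switch to Light (4 → 8). Not NE.
(None, Deep): Alex can switch to Normal (-4 → 6). Not NE.
(Light, Light): Alex can switch to None (-1 → 7). Not NE.
(Light, Normal): Bailey can switch to Light (5 → 6). Not NE.
(Light, Thorough): Bailey can switch to Light (0 → 6). Not NE.
(Light, Deep): Alex can switch to None (-8 → -4). Not NE.
(Normal, Light): Alex can switch to None (5 → 7). Not NE.
(Normal, Normal): Alex can switch to Light (1 → 4). Not NE.
(Normal, Thorough): Alex can switch to Light (5 → 8). Not NE.
(The remaining 1 profile has a profitable deviation by the same check.)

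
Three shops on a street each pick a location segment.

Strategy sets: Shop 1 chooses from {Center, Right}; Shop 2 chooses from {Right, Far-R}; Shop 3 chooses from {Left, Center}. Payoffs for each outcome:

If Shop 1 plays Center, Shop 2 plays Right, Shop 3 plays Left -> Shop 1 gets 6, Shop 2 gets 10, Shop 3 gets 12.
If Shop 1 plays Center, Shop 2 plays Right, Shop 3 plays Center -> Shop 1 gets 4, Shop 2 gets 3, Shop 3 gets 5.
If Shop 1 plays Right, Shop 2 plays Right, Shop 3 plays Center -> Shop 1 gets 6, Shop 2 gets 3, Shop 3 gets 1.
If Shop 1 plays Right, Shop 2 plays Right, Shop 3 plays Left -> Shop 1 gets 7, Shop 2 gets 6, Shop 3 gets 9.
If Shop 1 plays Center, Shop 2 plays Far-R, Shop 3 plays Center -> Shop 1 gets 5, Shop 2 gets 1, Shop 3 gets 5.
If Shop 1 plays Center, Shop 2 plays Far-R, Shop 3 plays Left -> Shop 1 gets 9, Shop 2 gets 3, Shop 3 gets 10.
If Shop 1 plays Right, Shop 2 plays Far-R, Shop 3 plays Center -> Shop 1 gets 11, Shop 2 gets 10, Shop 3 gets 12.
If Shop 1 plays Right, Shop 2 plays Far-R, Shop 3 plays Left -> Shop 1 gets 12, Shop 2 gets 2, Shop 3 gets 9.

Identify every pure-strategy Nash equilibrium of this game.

(Center, Right, Left): Shop 1 can switch to Right (6 → 7). Not NE.
(Center, Right, Center): Shop 1 can switch to Right (4 → 6). Not NE.
(Center, Far-R, Left): Shop 1 can switch to Right (9 → 12). Not NE.
(Center, Far-R, Center): Shop 1 can switch to Right (5 → 11). Not NE.
(Right, Right, Left): Shop 1 gets 7, best alternative 6; Shop 2 gets 6, best alternative 2; Shop 3 gets 9, best alternative 1. No profitable deviation — NE.
(Right, Right, Center): Shop 2 can switch to Far-R (3 → 10). Not NE.
(Right, Far-R, Left): Shop 2 can switch to Right (2 → 6). Not NE.
(Right, Far-R, Center): Shop 1 gets 11, best alternative 5; Shop 2 gets 10, best alternative 3; Shop 3 gets 12, best alternative 9. No profitable deviation — NE.

Pure-strategy Nash equilibria: (Right, Right, Left); (Right, Far-R, Center)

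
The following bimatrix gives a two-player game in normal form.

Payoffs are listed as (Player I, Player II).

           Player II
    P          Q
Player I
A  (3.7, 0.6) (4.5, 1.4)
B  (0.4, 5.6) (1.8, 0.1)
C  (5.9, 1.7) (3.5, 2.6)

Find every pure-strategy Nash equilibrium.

The unique pure-strategy Nash equilibrium is (A, Q).

For each strategy profile, look for a profitable unilateral deviation.
(A, P): Player I can switch to C (3.7 → 5.9). Not NE.
(A, Q): Player I gets 4.5, best alternative 3.5; Player II gets 1.4, best alternative 0.6. No profitable deviation — NE.
(B, P): Player I can switch to A (0.4 → 3.7). Not NE.
(B, Q): Player I can switch to A (1.8 → 4.5). Not NE.
(C, P): Player II can switch to Q (1.7 → 2.6). Not NE.
(C, Q): Player I can switch to A (3.5 → 4.5). Not NE.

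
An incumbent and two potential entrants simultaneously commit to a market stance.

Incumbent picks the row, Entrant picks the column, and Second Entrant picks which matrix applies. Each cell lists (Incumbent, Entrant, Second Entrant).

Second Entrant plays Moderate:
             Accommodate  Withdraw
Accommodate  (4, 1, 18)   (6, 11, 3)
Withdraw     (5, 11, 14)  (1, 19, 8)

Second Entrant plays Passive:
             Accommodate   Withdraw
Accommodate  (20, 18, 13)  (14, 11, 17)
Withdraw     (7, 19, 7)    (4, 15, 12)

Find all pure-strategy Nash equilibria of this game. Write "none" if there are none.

There is no pure-strategy Nash equilibrium.

Incumbent against (Accommodate, Moderate): payoffs 4, 5 → best response Withdraw.
Incumbent against (Accommodate, Passive): payoffs 20, 7 → best response Accommodate.
Incumbent against (Withdraw, Moderate): payoffs 6, 1 → best response Accommodate.
Incumbent against (Withdraw, Passive): payoffs 14, 4 → best response Accommodate.
Entrant against (Accommodate, Moderate): payoffs 1, 11 → best response Withdraw.
Entrant against (Accommodate, Passive): payoffs 18, 11 → best response Accommodate.
Entrant against (Withdraw, Moderate): payoffs 11, 19 → best response Withdraw.
Entrant against (Withdraw, Passive): payoffs 19, 15 → best response Accommodate.
Second Entrant against (Accommodate, Accommodate): payoffs 18, 13 → best response Moderate.
Second Entrant against (Accommodate, Withdraw): payoffs 3, 17 → best response Passive.
Second Entrant against (Withdraw, Accommodate): payoffs 14, 7 → best response Moderate.
Second Entrant against (Withdraw, Withdraw): payoffs 8, 12 → best response Passive.
No profile is a mutual best response for all players.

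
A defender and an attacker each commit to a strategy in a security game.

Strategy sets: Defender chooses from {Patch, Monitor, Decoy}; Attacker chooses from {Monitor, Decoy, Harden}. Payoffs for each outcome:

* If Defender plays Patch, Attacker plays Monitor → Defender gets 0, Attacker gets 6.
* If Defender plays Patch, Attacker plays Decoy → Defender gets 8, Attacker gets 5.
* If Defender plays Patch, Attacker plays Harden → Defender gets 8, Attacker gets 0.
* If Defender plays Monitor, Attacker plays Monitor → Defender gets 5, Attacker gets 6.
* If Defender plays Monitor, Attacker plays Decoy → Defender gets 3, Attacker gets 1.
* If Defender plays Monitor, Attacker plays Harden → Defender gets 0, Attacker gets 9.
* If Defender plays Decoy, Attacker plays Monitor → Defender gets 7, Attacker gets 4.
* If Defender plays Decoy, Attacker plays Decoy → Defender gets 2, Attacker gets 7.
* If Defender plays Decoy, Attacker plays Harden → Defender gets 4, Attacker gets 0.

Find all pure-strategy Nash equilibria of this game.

Defender against Monitor: payoffs 0, 5, 7 → best response Decoy.
Defender against Decoy: payoffs 8, 3, 2 → best response Patch.
Defender against Harden: payoffs 8, 0, 4 → best response Patch.
Attacker against Patch: payoffs 6, 5, 0 → best response Monitor.
Attacker against Monitor: payoffs 6, 1, 9 → best response Harden.
Attacker against Decoy: payoffs 4, 7, 0 → best response Decoy.
No profile is a mutual best response for all players.

none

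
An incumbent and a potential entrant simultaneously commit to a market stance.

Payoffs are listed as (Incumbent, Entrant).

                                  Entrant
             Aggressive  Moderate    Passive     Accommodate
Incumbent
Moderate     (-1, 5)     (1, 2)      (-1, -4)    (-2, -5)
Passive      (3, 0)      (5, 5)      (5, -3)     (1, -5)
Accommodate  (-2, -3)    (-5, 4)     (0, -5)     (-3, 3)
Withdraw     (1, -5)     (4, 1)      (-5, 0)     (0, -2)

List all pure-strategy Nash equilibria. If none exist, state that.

(Moderate, Aggressive): Incumbent can switch to Passive (-1 → 3). Not NE.
(Moderate, Moderate): Incumbent can switch to Passive (1 → 5). Not NE.
(Moderate, Passive): Incumbent can switch to Passive (-1 → 5). Not NE.
(Moderate, Accommodate): Incumbent can switch to Passive (-2 → 1). Not NE.
(Passive, Aggressive): Entrant can switch to Moderate (0 → 5). Not NE.
(Passive, Moderate): Incumbent gets 5, best alternative 4; Entrant gets 5, best alternative 0. No profitable deviation — NE.
(Passive, Passive): Entrant can switch to Aggressive (-3 → 0). Not NE.
(The remaining 9 profiles each have a profitable deviation by the same check.)

(Passive, Moderate)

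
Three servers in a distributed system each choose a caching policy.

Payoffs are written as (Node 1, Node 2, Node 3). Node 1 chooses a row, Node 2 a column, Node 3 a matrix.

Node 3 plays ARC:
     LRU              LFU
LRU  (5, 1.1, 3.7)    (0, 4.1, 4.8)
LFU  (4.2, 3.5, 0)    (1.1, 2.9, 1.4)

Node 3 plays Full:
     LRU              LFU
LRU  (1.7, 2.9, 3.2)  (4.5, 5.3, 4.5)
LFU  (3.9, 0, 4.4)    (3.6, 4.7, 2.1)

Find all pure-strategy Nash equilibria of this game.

Mark each player's best response to every combination of opponents' strategies; a profile where every player is best-responding is a pure Nash equilibrium.
Node 1 against (LRU, ARC): payoffs 5, 4.2 → best response LRU.
Node 1 against (LRU, Full): payoffs 1.7, 3.9 → best response LFU.
Node 1 against (LFU, ARC): payoffs 0, 1.1 → best response LFU.
Node 1 against (LFU, Full): payoffs 4.5, 3.6 → best response LRU.
Node 2 against (LRU, ARC): payoffs 1.1, 4.1 → best response LFU.
Node 2 against (LRU, Full): payoffs 2.9, 5.3 → best response LFU.
Node 2 against (LFU, ARC): payoffs 3.5, 2.9 → best response LRU.
Node 2 against (LFU, Full): payoffs 0, 4.7 → best response LFU.
Node 3 against (LRU, LRU): payoffs 3.7, 3.2 → best response ARC.
Node 3 against (LRU, LFU): payoffs 4.8, 4.5 → best response ARC.
Node 3 against (LFU, LRU): payoffs 0, 4.4 → best response Full.
Node 3 against (LFU, LFU): payoffs 1.4, 2.1 → best response Full.
No profile is a mutual best response for all players.

none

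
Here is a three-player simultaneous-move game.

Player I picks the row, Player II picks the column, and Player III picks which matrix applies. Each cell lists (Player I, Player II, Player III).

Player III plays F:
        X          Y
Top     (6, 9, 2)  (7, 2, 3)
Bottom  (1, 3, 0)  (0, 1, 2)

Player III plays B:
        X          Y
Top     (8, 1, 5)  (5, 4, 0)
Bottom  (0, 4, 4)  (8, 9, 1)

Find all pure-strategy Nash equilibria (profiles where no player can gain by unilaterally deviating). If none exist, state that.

There is no pure-strategy Nash equilibrium.

For each player, find the best response to each opponent profile; mutual best responses are the pure NE.
Player I against (X, F): payoffs 6, 1 → best response Top.
Player I against (X, B): payoffs 8, 0 → best response Top.
Player I against (Y, F): payoffs 7, 0 → best response Top.
Player I against (Y, B): payoffs 5, 8 → best response Bottom.
Player II against (Top, F): payoffs 9, 2 → best response X.
Player II against (Top, B): payoffs 1, 4 → best response Y.
Player II against (Bottom, F): payoffs 3, 1 → best response X.
Player II against (Bottom, B): payoffs 4, 9 → best response Y.
Player III against (Top, X): payoffs 2, 5 → best response B.
Player III against (Top, Y): payoffs 3, 0 → best response F.
Player III against (Bottom, X): payoffs 0, 4 → best response B.
Player III against (Bottom, Y): payoffs 2, 1 → best response F.
No profile is a mutual best response for all players.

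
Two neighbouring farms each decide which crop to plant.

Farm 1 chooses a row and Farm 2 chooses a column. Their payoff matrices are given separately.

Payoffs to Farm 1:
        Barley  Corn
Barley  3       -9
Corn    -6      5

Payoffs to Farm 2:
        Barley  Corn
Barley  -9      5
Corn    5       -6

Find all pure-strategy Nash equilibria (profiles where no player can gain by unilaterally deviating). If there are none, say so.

none

Farm 1 against Barley: payoffs 3, -6 → best response Barley.
Farm 1 against Corn: payoffs -9, 5 → best response Corn.
Farm 2 against Barley: payoffs -9, 5 → best response Corn.
Farm 2 against Corn: payoffs 5, -6 → best response Barley.
No profile is a mutual best response for all players.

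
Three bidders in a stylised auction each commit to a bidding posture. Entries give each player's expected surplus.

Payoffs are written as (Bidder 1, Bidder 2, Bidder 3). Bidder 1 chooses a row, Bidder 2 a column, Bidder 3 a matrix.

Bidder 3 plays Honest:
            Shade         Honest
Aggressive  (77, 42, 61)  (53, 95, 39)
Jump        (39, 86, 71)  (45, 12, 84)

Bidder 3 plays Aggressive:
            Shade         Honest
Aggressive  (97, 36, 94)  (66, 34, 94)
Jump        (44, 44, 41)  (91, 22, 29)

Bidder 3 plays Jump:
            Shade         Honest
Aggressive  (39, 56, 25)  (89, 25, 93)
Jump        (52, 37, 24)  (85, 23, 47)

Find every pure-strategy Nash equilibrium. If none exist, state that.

The unique pure-strategy Nash equilibrium is (Aggressive, Shade, Aggressive).

(Aggressive, Shade, Honest): Bidder 2 can switch to Honest (42 → 95). Not NE.
(Aggressive, Shade, Aggressive): Bidder 1 gets 97, best alternative 44; Bidder 2 gets 36, best alternative 34; Bidder 3 gets 94, best alternative 61. No profitable deviation — NE.
(Aggressive, Shade, Jump): Bidder 1 can switch to Jump (39 → 52). Not NE.
(Aggressive, Honest, Honest): Bidder 3 can switch to Aggressive (39 → 94). Not NE.
(Aggressive, Honest, Aggressive): Bidder 1 can switch to Jump (66 → 91). Not NE.
(Aggressive, Honest, Jump): Bidder 2 can switch to Shade (25 → 56). Not NE.
(Jump, Shade, Honest): Bidder 1 can switch to Aggressive (39 → 77). Not NE.
(Jump, Shade, Aggressive): Bidder 1 can switch to Aggressive (44 → 97). Not NE.
(Jump, Shade, Jump): Bidder 3 can switch to Honest (24 → 71). Not NE.
(Jump, Honest, Honest): Bidder 1 can switch to Aggressive (45 → 53). Not NE.
(Jump, Honest, Aggressive): Bidder 2 can switch to Shade (22 → 44). Not NE.
(Jump, Honest, Jump): Bidder 1 can switch to Aggressive (85 → 89). Not NE.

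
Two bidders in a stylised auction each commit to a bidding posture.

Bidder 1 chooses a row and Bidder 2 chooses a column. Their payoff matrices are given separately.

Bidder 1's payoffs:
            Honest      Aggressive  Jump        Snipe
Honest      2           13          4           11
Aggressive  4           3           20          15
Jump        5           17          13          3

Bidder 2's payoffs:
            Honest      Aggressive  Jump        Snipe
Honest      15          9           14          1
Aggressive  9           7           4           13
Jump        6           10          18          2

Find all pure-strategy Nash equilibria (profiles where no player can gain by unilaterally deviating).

Pure NE: (Aggressive, Snipe)

Bidder 1 against Honest: payoffs 2, 4, 5 → best response Jump.
Bidder 1 against Aggressive: payoffs 13, 3, 17 → best response Jump.
Bidder 1 against Jump: payoffs 4, 20, 13 → best response Aggressive.
Bidder 1 against Snipe: payoffs 11, 15, 3 → best response Aggressive.
Bidder 2 against Honest: payoffs 15, 9, 14, 1 → best response Honest.
Bidder 2 against Aggressive: payoffs 9, 7, 4, 13 → best response Snipe.
Bidder 2 against Jump: payoffs 6, 10, 18, 2 → best response Jump.
Mutual best responses: (Aggressive, Snipe).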